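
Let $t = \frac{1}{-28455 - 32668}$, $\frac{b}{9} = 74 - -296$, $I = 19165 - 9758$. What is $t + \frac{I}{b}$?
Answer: $\frac{574980731}{203539590} \approx 2.8249$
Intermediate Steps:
$I = 9407$
$b = 3330$ ($b = 9 \left(74 - -296\right) = 9 \left(74 + 296\right) = 9 \cdot 370 = 3330$)
$t = - \frac{1}{61123}$ ($t = \frac{1}{-28455 - 32668} = \frac{1}{-61123} = - \frac{1}{61123} \approx -1.636 \cdot 10^{-5}$)
$t + \frac{I}{b} = - \frac{1}{61123} + \frac{9407}{3330} = \frac{574980731}{203539590}$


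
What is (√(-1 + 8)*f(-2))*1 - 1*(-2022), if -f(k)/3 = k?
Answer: 2022 + 6*√7 ≈ 2037.9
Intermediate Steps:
f(k) = -3*k
(√(-1 + 8)*f(-2))*1 - 1*(-2022) = (√(-1 + 8)*(-3*(-2)))*1 - 1*(-2022) = (√7*6)*1 + 2022 = (6*√7)*1 + 2022 = 6*√7 + 2022 = 2022 + 6*√7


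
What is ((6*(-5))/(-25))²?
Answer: 36/25 ≈ 1.4400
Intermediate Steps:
((6*(-5))/(-25))² = (-30*(-1/25))² = (6/5)² = 36/25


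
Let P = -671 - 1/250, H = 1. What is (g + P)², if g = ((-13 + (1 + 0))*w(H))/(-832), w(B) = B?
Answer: 304353460341441/676000000 ≈ 4.5023e+5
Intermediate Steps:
P = -167751/250 (P = -671 - 1*1/250 = -671 - 1/250 = -167751/250 ≈ -671.00)
g = 3/208 (g = ((-13 + (1 + 0))*1)/(-832) = ((-13 + 1)*1)*(-1/832) = -12*1*(-1/832) = -12*(-1/832) = 3/208 ≈ 0.014423)
(g + P)² = (3/208 - 167751/250)² = (-17445729/26000)² = 304353460341441/676000000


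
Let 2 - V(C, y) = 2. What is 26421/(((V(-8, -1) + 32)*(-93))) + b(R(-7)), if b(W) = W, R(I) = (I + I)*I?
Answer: 88409/992 ≈ 89.122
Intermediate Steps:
V(C, y) = 0 (V(C, y) = 2 - 1*2 = 2 - 2 = 0)
R(I) = 2*I**2 (R(I) = (2*I)*I = 2*I**2)
26421/(((V(-8, -1) + 32)*(-93))) + b(R(-7)) = 26421/(((0 + 32)*(-93))) + 2*(-7)**2 = 26421/((32*(-93))) + 2*49 = 26421/(-2976) + 98 = 26421*(-1/2976) + 98 = -8807/992 + 98 = 88409/992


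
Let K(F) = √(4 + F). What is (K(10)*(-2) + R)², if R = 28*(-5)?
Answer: 19656 + 560*√14 ≈ 21751.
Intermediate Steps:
R = -140
(K(10)*(-2) + R)² = (√(4 + 10)*(-2) - 140)² = (√14*(-2) - 140)² = (-2*√14 - 140)² = (-140 - 2*√14)²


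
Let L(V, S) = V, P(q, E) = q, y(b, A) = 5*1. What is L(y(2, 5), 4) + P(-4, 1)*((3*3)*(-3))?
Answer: 113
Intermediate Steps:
y(b, A) = 5
L(y(2, 5), 4) + P(-4, 1)*((3*3)*(-3)) = 5 - 4*3*3*(-3) = 5 - 36*(-3) = 5 - 4*(-27) = 5 + 108 = 113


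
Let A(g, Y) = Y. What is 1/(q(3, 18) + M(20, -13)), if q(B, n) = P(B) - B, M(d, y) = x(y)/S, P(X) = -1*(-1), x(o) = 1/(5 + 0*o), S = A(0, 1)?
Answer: -5/9 ≈ -0.55556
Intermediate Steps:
S = 1
x(o) = ⅕ (x(o) = 1/(5 + 0) = 1/5 = ⅕)
P(X) = 1
M(d, y) = ⅕ (M(d, y) = (⅕)/1 = (⅕)*1 = ⅕)
q(B, n) = 1 - B
1/(q(3, 18) + M(20, -13)) = 1/((1 - 1*3) + ⅕) = 1/((1 - 3) + ⅕) = 1/(-2 + ⅕) = 1/(-9/5) = -5/9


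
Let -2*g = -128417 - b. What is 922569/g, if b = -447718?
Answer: -1845138/319301 ≈ -5.7787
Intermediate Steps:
g = -319301/2 (g = -(-128417 - 1*(-447718))/2 = -(-128417 + 447718)/2 = -½*319301 = -319301/2 ≈ -1.5965e+5)
922569/g = 922569/(-319301/2) = 922569*(-2/319301) = -1845138/319301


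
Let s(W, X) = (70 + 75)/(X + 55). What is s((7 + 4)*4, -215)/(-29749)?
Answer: 29/951968 ≈ 3.0463e-5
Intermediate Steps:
s(W, X) = 145/(55 + X)
s((7 + 4)*4, -215)/(-29749) = (145/(55 - 215))/(-29749) = (145/(-160))*(-1/29749) = (145*(-1/160))*(-1/29749) = -29/32*(-1/29749) = 29/951968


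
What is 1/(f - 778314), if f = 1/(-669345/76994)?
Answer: -669345/520960661324 ≈ -1.2848e-6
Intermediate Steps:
f = -76994/669345 (f = 1/(-669345*1/76994) = 1/(-669345/76994) = -76994/669345 ≈ -0.11503)
1/(f - 778314) = 1/(-76994/669345 - 778314) = 1/(-520960661324/669345) = -669345/520960661324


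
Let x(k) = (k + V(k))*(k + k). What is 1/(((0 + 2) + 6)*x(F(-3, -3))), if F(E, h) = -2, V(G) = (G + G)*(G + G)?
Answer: -1/448 ≈ -0.0022321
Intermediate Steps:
V(G) = 4*G**2 (V(G) = (2*G)*(2*G) = 4*G**2)
x(k) = 2*k*(k + 4*k**2) (x(k) = (k + 4*k**2)*(k + k) = (k + 4*k**2)*(2*k) = 2*k*(k + 4*k**2))
1/(((0 + 2) + 6)*x(F(-3, -3))) = 1/(((0 + 2) + 6)*((-2)**2*(2 + 8*(-2)))) = 1/((2 + 6)*(4*(2 - 16))) = 1/(8*(4*(-14))) = 1/(8*(-56)) = 1/(-448) = -1/448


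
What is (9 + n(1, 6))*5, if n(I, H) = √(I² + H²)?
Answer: 45 + 5*√37 ≈ 75.414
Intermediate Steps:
n(I, H) = √(H² + I²)
(9 + n(1, 6))*5 = (9 + √(6² + 1²))*5 = (9 + √(36 + 1))*5 = (9 + √37)*5 = 45 + 5*√37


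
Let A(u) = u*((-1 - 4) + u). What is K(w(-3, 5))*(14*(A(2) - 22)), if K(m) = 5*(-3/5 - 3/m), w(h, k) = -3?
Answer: -784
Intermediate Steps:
A(u) = u*(-5 + u)
K(m) = -3 - 15/m (K(m) = 5*(-3*⅕ - 3/m) = 5*(-⅗ - 3/m) = -3 - 15/m)
K(w(-3, 5))*(14*(A(2) - 22)) = (-3 - 15/(-3))*(14*(2*(-5 + 2) - 22)) = (-3 - 15*(-⅓))*(14*(2*(-3) - 22)) = (-3 + 5)*(14*(-6 - 22)) = 2*(14*(-28)) = 2*(-392) = -784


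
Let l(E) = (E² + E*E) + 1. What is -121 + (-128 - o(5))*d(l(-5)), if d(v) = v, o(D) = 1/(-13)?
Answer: -86386/13 ≈ -6645.1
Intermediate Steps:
o(D) = -1/13
l(E) = 1 + 2*E² (l(E) = (E² + E²) + 1 = 2*E² + 1 = 1 + 2*E²)
-121 + (-128 - o(5))*d(l(-5)) = -121 + (-128 - 1*(-1/13))*(1 + 2*(-5)²) = -121 + (-128 + 1/13)*(1 + 2*25) = -121 - 1663*(1 + 50)/13 = -121 - 1663/13*51 = -121 - 84813/13 = -86386/13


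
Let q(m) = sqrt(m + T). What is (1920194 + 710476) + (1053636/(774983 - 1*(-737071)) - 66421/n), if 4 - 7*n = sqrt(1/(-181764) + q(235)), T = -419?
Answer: 662952691636/252009 - 66421/(4/7 - sqrt(-561 + 203939208*I*sqrt(46))/70686) ≈ 2.5563e+6 - 1.387e+5*I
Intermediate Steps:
q(m) = sqrt(-419 + m) (q(m) = sqrt(m - 419) = sqrt(-419 + m))
n = 4/7 - sqrt(-1/181764 + 2*I*sqrt(46))/7 (n = 4/7 - sqrt(1/(-181764) + sqrt(-419 + 235))/7 = 4/7 - sqrt(-1/181764 + sqrt(-184))/7 = 4/7 - sqrt(-1/181764 + 2*I*sqrt(46))/7 ≈ 0.19939 - 0.37204*I)
(1920194 + 710476) + (1053636/(774983 - 1*(-737071)) - 66421/n) = (1920194 + 710476) + (1053636/(774983 - 1*(-737071)) - 66421/(4/7 - sqrt(-561 + 203939208*I*sqrt(46))/70686)) = 2630670 + (1053636/(774983 + 737071) - 66421/(4/7 - sqrt(-561 + 203939208*I*sqrt(46))/70686)) = 2630670 + (1053636/1512054 - 66421/(4/7 - sqrt(-561 + 203939208*I*sqrt(46))/70686)) = 2630670 + (1053636*(1/1512054) - 66421/(4/7 - sqrt(-561 + 203939208*I*sqrt(46))/70686)) = 2630670 + (175606/252009 - 66421/(4/7 - sqrt(-561 + 203939208*I*sqrt(46))/70686)) = 662952691636/252009 - 66421/(4/7 - sqrt(-561 + 203939208*I*sqrt(46))/70686)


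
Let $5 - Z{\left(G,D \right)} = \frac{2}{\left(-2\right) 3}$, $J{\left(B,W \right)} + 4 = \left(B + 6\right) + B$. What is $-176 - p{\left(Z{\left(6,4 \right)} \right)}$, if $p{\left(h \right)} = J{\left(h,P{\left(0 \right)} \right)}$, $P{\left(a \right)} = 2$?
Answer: $- \frac{566}{3} \approx -188.67$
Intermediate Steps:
$J{\left(B,W \right)} = 2 + 2 B$ ($J{\left(B,W \right)} = -4 + \left(\left(B + 6\right) + B\right) = -4 + \left(\left(6 + B\right) + B\right) = -4 + \left(6 + 2 B\right) = 2 + 2 B$)
$Z{\left(G,D \right)} = \frac{16}{3}$ ($Z{\left(G,D \right)} = 5 - \frac{2}{\left(-2\right) 3} = 5 - \frac{2}{-6} = 5 - 2 \left(- \frac{1}{6}\right) = 5 - - \frac{1}{3} = 5 + \frac{1}{3} = \frac{16}{3}$)
$p{\left(h \right)} = 2 + 2 h$
$-176 - p{\left(Z{\left(6,4 \right)} \right)} = -176 - \left(2 + 2 \cdot \frac{16}{3}\right) = -176 - \left(2 + \frac{32}{3}\right) = -176 - \frac{38}{3} = - \frac{566}{3}$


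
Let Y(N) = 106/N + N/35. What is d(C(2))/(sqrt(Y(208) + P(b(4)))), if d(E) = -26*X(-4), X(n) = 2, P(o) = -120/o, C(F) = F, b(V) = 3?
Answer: 104*I*sqrt(111122830)/122113 ≈ 8.9779*I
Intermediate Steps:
Y(N) = 106/N + N/35 (Y(N) = 106/N + N*(1/35) = 106/N + N/35)
d(E) = -52 (d(E) = -26*2 = -52)
d(C(2))/(sqrt(Y(208) + P(b(4)))) = -52/sqrt((106/208 + (1/35)*208) - 120/3) = -52/sqrt((106*(1/208) + 208/35) - 120*1/3) = -52/sqrt((53/104 + 208/35) - 40) = -52/sqrt(23487/3640 - 40) = -52*(-2*I*sqrt(111122830)/122113) = -(-104)*I*sqrt(111122830)/122113 = 104*I*sqrt(111122830)/122113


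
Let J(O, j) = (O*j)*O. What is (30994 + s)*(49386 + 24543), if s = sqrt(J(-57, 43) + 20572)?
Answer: 2291355426 + 517503*sqrt(3271) ≈ 2.3210e+9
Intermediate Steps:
J(O, j) = j*O**2
s = 7*sqrt(3271) (s = sqrt(43*(-57)**2 + 20572) = sqrt(43*3249 + 20572) = sqrt(139707 + 20572) = sqrt(160279) = 7*sqrt(3271) ≈ 400.35)
(30994 + s)*(49386 + 24543) = (30994 + 7*sqrt(3271))*(49386 + 24543) = (30994 + 7*sqrt(3271))*73929 = 2291355426 + 517503*sqrt(3271)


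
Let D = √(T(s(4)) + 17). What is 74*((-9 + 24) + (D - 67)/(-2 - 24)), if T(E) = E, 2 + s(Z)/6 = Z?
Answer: 16909/13 - 37*√29/13 ≈ 1285.4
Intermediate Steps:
s(Z) = -12 + 6*Z
D = √29 (D = √((-12 + 6*4) + 17) = √((-12 + 24) + 17) = √(12 + 17) = √29 ≈ 5.3852)
74*((-9 + 24) + (D - 67)/(-2 - 24)) = 74*((-9 + 24) + (√29 - 67)/(-2 - 24)) = 74*(15 + (-67 + √29)/(-26)) = 74*(15 + (-67 + √29)*(-1/26)) = 74*(15 + (67/26 - √29/26)) = 74*(457/26 - √29/26) = 16909/13 - 37*√29/13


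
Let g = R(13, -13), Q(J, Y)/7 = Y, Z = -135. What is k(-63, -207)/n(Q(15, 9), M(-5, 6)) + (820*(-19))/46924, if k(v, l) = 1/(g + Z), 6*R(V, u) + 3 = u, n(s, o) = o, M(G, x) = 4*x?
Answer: -12880811/38759224 ≈ -0.33233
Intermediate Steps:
Q(J, Y) = 7*Y
R(V, u) = -½ + u/6
g = -8/3 (g = -½ + (⅙)*(-13) = -½ - 13/6 = -8/3 ≈ -2.6667)
k(v, l) = -3/413 (k(v, l) = 1/(-8/3 - 135) = 1/(-413/3) = -3/413)
k(-63, -207)/n(Q(15, 9), M(-5, 6)) + (820*(-19))/46924 = -3/(413*(4*6)) + (820*(-19))/46924 = -3/413/24 - 15580*1/46924 = -3/413*1/24 - 3895/11731 = -1/3304 - 3895/11731 = -12880811/38759224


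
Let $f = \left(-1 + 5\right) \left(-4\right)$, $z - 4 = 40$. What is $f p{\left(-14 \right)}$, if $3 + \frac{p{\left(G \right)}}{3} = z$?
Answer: $-1968$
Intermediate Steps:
$z = 44$ ($z = 4 + 40 = 44$)
$p{\left(G \right)} = 123$ ($p{\left(G \right)} = -9 + 3 \cdot 44 = -9 + 132 = 123$)
$f = -16$ ($f = 4 \left(-4\right) = -16$)
$f p{\left(-14 \right)} = \left(-16\right) 123 = -1968$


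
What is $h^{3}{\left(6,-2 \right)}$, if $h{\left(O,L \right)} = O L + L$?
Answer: $-2744$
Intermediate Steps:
$h{\left(O,L \right)} = L + L O$ ($h{\left(O,L \right)} = L O + L = L + L O$)
$h^{3}{\left(6,-2 \right)} = \left(- 2 \left(1 + 6\right)\right)^{3} = \left(\left(-2\right) 7\right)^{3} = \left(-14\right)^{3} = -2744$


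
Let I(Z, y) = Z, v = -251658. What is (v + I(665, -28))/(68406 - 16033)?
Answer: -250993/52373 ≈ -4.7924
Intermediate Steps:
(v + I(665, -28))/(68406 - 16033) = (-251658 + 665)/(68406 - 16033) = -250993/52373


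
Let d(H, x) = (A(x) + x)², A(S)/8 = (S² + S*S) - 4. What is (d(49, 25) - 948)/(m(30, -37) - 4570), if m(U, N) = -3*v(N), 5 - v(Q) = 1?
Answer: -99859101/4582 ≈ -21794.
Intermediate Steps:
v(Q) = 4 (v(Q) = 5 - 1*1 = 5 - 1 = 4)
A(S) = -32 + 16*S² (A(S) = 8*((S² + S*S) - 4) = 8*((S² + S²) - 4) = 8*(2*S² - 4) = 8*(-4 + 2*S²) = -32 + 16*S²)
d(H, x) = (-32 + x + 16*x²)² (d(H, x) = ((-32 + 16*x²) + x)² = (-32 + x + 16*x²)²)
m(U, N) = -12 (m(U, N) = -3*4 = -12)
(d(49, 25) - 948)/(m(30, -37) - 4570) = ((-32 + 25 + 16*25²)² - 948)/(-12 - 4570) = ((-32 + 25 + 16*625)² - 948)/(-4582) = ((-32 + 25 + 10000)² - 948)*(-1/4582) = (9993² - 948)*(-1/4582) = (99860049 - 948)*(-1/4582) = 99859101*(-1/4582) = -99859101/4582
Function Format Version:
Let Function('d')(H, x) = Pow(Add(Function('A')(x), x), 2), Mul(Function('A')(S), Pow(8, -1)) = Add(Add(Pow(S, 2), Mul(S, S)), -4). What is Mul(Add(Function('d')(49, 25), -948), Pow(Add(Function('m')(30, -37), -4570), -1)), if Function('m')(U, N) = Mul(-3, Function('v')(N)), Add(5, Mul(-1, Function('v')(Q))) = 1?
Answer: Rational(-99859101, 4582) ≈ -21794.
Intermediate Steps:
Function('v')(Q) = 4 (Function('v')(Q) = Add(5, Mul(-1, 1)) = Add(5, -1) = 4)
Function('A')(S) = Add(-32, Mul(16, Pow(S, 2))) (Function('A')(S) = Mul(8, Add(Add(Pow(S, 2), Mul(S, S)), -4)) = Mul(8, Add(Add(Pow(S, 2), Pow(S, 2)), -4)) = Mul(8, Add(Mul(2, Pow(S, 2)), -4)) = Mul(8, Add(-4, Mul(2, Pow(S, 2)))) = Add(-32, Mul(16, Pow(S, 2))))
Function('d')(H, x) = Pow(Add(-32, x, Mul(16, Pow(x, 2))), 2) (Function('d')(H, x) = Pow(Add(Add(-32, Mul(16, Pow(x, 2))), x), 2) = Pow(Add(-32, x, Mul(16, Pow(x, 2))), 2))
Function('m')(U, N) = -12 (Function('m')(U, N) = Mul(-3, 4) = -12)
Mul(Add(Function('d')(49, 25), -948), Pow(Add(Function('m')(30, -37), -4570), -1)) = Mul(Add(Pow(Add(-32, 25, Mul(16, Pow(25, 2))), 2), -948), Pow(Add(-12, -4570), -1)) = Mul(Add(Pow(Add(-32, 25, Mul(16, 625)), 2), -948), Pow(-4582, -1)) = Mul(Add(Pow(Add(-32, 25, 10000), 2), -948), Rational(-1, 4582)) = Mul(Add(Pow(9993, 2), -948), Rational(-1, 4582)) = Mul(Add(99860049, -948), Rational(-1, 4582)) = Mul(99859101, Rational(-1, 4582)) = Rational(-99859101, 4582)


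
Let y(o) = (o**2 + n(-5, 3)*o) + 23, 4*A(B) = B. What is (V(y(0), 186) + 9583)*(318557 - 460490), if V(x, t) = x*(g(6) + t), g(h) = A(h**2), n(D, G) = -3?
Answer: -1996713444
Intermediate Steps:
A(B) = B/4
g(h) = h**2/4
y(o) = 23 + o**2 - 3*o (y(o) = (o**2 - 3*o) + 23 = 23 + o**2 - 3*o)
V(x, t) = x*(9 + t) (V(x, t) = x*((1/4)*6**2 + t) = x*((1/4)*36 + t) = x*(9 + t))
(V(y(0), 186) + 9583)*(318557 - 460490) = ((23 + 0**2 - 3*0)*(9 + 186) + 9583)*(318557 - 460490) = ((23 + 0 + 0)*195 + 9583)*(-141933) = (23*195 + 9583)*(-141933) = (4485 + 9583)*(-141933) = 14068*(-141933) = -1996713444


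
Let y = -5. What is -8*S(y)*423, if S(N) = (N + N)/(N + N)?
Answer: -3384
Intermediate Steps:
S(N) = 1 (S(N) = (2*N)/((2*N)) = (2*N)*(1/(2*N)) = 1)
-8*S(y)*423 = -8*1*423 = -8*423 = -3384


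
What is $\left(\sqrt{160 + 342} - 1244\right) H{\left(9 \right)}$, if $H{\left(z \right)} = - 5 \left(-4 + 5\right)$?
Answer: $6220 - 5 \sqrt{502} \approx 6108.0$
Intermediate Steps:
$H{\left(z \right)} = -5$ ($H{\left(z \right)} = \left(-5\right) 1 = -5$)
$\left(\sqrt{160 + 342} - 1244\right) H{\left(9 \right)} = \left(\sqrt{160 + 342} - 1244\right) \left(-5\right) = \left(\sqrt{502} - 1244\right) \left(-5\right) = \left(-1244 + \sqrt{502}\right) \left(-5\right) = 6220 - 5 \sqrt{502}$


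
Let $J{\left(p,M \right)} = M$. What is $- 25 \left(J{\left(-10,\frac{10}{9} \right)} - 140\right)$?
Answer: $\frac{31250}{9} \approx 3472.2$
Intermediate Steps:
$- 25 \left(J{\left(-10,\frac{10}{9} \right)} - 140\right) = - 25 \left(\frac{10}{9} - 140\right) = \left(-25\right) \left(- \frac{1250}{9}\right) = \frac{31250}{9}$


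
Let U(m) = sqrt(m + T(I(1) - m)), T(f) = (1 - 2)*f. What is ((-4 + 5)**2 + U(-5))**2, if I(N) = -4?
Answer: (1 + I*sqrt(6))**2 ≈ -5.0 + 4.899*I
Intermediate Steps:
T(f) = -f
U(m) = sqrt(4 + 2*m) (U(m) = sqrt(m - (-4 - m)) = sqrt(m + (4 + m)) = sqrt(4 + 2*m))
((-4 + 5)**2 + U(-5))**2 = ((-4 + 5)**2 + sqrt(4 + 2*(-5)))**2 = (1**2 + sqrt(4 - 10))**2 = (1 + sqrt(-6))**2 = (1 + I*sqrt(6))**2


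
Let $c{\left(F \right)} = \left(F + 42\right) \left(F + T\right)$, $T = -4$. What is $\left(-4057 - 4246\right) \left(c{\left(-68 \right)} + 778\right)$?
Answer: $-22002950$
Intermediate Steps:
$c{\left(F \right)} = \left(-4 + F\right) \left(42 + F\right)$ ($c{\left(F \right)} = \left(F + 42\right) \left(F - 4\right) = \left(42 + F\right) \left(-4 + F\right) = \left(-4 + F\right) \left(42 + F\right)$)
$\left(-4057 - 4246\right) \left(c{\left(-68 \right)} + 778\right) = \left(-4057 - 4246\right) \left(\left(-168 + \left(-68\right)^{2} + 38 \left(-68\right)\right) + 778\right) = - 8303 \left(\left(-168 + 4624 - 2584\right) + 778\right) = - 8303 \left(1872 + 778\right) = \left(-8303\right) 2650 = -22002950$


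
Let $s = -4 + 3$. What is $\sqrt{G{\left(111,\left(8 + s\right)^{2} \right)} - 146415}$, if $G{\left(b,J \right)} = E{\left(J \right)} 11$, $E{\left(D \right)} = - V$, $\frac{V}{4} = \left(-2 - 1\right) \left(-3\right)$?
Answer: $i \sqrt{146811} \approx 383.16 i$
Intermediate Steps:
$V = 36$ ($V = 4 \left(-2 - 1\right) \left(-3\right) = 4 \left(\left(-3\right) \left(-3\right)\right) = 4 \cdot 9 = 36$)
$s = -1$
$E{\left(D \right)} = -36$ ($E{\left(D \right)} = \left(-1\right) 36 = -36$)
$G{\left(b,J \right)} = -396$ ($G{\left(b,J \right)} = \left(-36\right) 11 = -396$)
$\sqrt{G{\left(111,\left(8 + s\right)^{2} \right)} - 146415} = \sqrt{-396 - 146415} = \sqrt{-146811} = i \sqrt{146811}$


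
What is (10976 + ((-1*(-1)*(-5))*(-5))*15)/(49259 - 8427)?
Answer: 11351/40832 ≈ 0.27799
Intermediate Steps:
(10976 + ((-1*(-1)*(-5))*(-5))*15)/(49259 - 8427) = (10976 + ((1*(-5))*(-5))*15)/40832 = (10976 - 5*(-5)*15)*(1/40832) = (10976 + 25*15)*(1/40832) = (10976 + 375)*(1/40832) = 11351*(1/40832) = 11351/40832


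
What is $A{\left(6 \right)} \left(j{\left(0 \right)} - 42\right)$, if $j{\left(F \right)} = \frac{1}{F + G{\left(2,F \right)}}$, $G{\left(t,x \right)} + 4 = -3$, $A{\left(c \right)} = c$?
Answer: $- \frac{1770}{7} \approx -252.86$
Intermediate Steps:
$G{\left(t,x \right)} = -7$ ($G{\left(t,x \right)} = -4 - 3 = -7$)
$j{\left(F \right)} = \frac{1}{-7 + F}$ ($j{\left(F \right)} = \frac{1}{F - 7} = \frac{1}{-7 + F}$)
$A{\left(6 \right)} \left(j{\left(0 \right)} - 42\right) = 6 \left(\frac{1}{-7 + 0} - 42\right) = 6 \left(\frac{1}{-7} - 42\right) = 6 \left(- \frac{1}{7} - 42\right) = 6 \left(- \frac{295}{7}\right) = - \frac{1770}{7}$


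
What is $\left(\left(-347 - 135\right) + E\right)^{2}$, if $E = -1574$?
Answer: $4227136$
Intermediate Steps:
$\left(\left(-347 - 135\right) + E\right)^{2} = \left(\left(-347 - 135\right) - 1574\right)^{2} = \left(-482 - 1574\right)^{2} = \left(-2056\right)^{2} = 4227136$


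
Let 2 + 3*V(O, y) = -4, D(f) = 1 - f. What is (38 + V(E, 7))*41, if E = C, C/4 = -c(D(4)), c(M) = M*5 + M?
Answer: 1476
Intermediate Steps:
c(M) = 6*M (c(M) = 5*M + M = 6*M)
C = 72 (C = 4*(-6*(1 - 1*4)) = 4*(-6*(1 - 4)) = 4*(-6*(-3)) = 4*(-1*(-18)) = 4*18 = 72)
E = 72
V(O, y) = -2 (V(O, y) = -⅔ + (⅓)*(-4) = -⅔ - 4/3 = -2)
(38 + V(E, 7))*41 = (38 - 2)*41 = 36*41 = 1476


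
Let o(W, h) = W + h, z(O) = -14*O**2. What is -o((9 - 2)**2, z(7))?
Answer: 637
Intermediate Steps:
-o((9 - 2)**2, z(7)) = -((9 - 2)**2 - 14*7**2) = -(7**2 - 14*49) = -(49 - 686) = -1*(-637) = 637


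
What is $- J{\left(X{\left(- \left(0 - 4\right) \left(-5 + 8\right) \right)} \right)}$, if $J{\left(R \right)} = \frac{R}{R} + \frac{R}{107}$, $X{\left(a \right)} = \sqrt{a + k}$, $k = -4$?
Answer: $-1 - \frac{2 \sqrt{2}}{107} \approx -1.0264$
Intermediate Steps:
$X{\left(a \right)} = \sqrt{-4 + a}$ ($X{\left(a \right)} = \sqrt{a - 4} = \sqrt{-4 + a}$)
$J{\left(R \right)} = 1 + \frac{R}{107}$ ($J{\left(R \right)} = 1 + R \frac{1}{107} = 1 + \frac{R}{107}$)
$- J{\left(X{\left(- \left(0 - 4\right) \left(-5 + 8\right) \right)} \right)} = - (1 + \frac{\sqrt{-4 - \left(0 - 4\right) \left(-5 + 8\right)}}{107}) = - (1 + \frac{\sqrt{-4 - \left(-4\right) 3}}{107}) = - (1 + \frac{\sqrt{-4 - -12}}{107}) = - (1 + \frac{\sqrt{-4 + 12}}{107}) = - (1 + \frac{\sqrt{8}}{107}) = - (1 + \frac{2 \sqrt{2}}{107}) = -1 - \frac{2 \sqrt{2}}{107}$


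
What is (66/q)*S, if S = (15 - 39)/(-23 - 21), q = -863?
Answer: -36/863 ≈ -0.041715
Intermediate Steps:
S = 6/11 (S = -24/(-44) = -24*(-1/44) = 6/11 ≈ 0.54545)
(66/q)*S = (66/(-863))*(6/11) = (66*(-1/863))*(6/11) = -66/863*6/11 = -36/863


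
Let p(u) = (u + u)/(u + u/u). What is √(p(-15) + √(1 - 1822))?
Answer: √(105 + 49*I*√1821)/7 ≈ 4.7365 + 4.5047*I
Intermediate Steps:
p(u) = 2*u/(1 + u) (p(u) = (2*u)/(u + 1) = (2*u)/(1 + u) = 2*u/(1 + u))
√(p(-15) + √(1 - 1822)) = √(2*(-15)/(1 - 15) + √(1 - 1822)) = √(2*(-15)/(-14) + √(-1821)) = √(2*(-15)*(-1/14) + I*√1821) = √(15/7 + I*√1821)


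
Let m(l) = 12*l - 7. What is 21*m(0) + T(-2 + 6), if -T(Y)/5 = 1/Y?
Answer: -593/4 ≈ -148.25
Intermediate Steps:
T(Y) = -5/Y
m(l) = -7 + 12*l
21*m(0) + T(-2 + 6) = 21*(-7 + 12*0) - 5/(-2 + 6) = 21*(-7 + 0) - 5/4 = 21*(-7) - 5*1/4 = -147 - 5/4 = -593/4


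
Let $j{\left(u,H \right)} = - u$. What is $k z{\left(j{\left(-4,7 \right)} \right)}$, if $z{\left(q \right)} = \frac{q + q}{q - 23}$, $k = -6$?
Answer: $\frac{48}{19} \approx 2.5263$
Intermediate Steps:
$z{\left(q \right)} = \frac{2 q}{-23 + q}$
$k z{\left(j{\left(-4,7 \right)} \right)} = - 6 \frac{2 \left(\left(-1\right) \left(-4\right)\right)}{-23 - -4} = - 6 \cdot 2 \cdot 4 \frac{1}{-23 + 4} = - 6 \cdot 2 \cdot 4 \frac{1}{-19} = - 6 \cdot 2 \cdot 4 \left(- \frac{1}{19}\right) = \left(-6\right) \left(- \frac{8}{19}\right) = \frac{48}{19}$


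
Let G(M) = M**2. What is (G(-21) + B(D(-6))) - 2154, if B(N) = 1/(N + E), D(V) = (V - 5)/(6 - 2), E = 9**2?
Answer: -536165/313 ≈ -1713.0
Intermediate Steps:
E = 81
D(V) = -5/4 + V/4 (D(V) = (-5 + V)/4 = (-5 + V)*(1/4) = -5/4 + V/4)
B(N) = 1/(81 + N) (B(N) = 1/(N + 81) = 1/(81 + N))
(G(-21) + B(D(-6))) - 2154 = ((-21)**2 + 1/(81 + (-5/4 + (1/4)*(-6)))) - 2154 = (441 + 1/(81 + (-5/4 - 3/2))) - 2154 = (441 + 1/(81 - 11/4)) - 2154 = (441 + 1/(313/4)) - 2154 = (441 + 4/313) - 2154 = 138037/313 - 2154 = -536165/313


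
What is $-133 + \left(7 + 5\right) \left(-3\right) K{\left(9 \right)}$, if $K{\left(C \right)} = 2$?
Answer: $-205$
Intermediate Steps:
$-133 + \left(7 + 5\right) \left(-3\right) K{\left(9 \right)} = -133 + \left(7 + 5\right) \left(-3\right) 2 = -133 + 12 \left(-3\right) 2 = -133 - 72 = -205$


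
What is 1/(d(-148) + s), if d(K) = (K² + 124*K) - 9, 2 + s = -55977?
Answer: -1/52436 ≈ -1.9071e-5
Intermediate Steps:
s = -55979 (s = -2 - 55977 = -55979)
d(K) = -9 + K² + 124*K
1/(d(-148) + s) = 1/((-9 + (-148)² + 124*(-148)) - 55979) = 1/((-9 + 21904 - 18352) - 55979) = 1/(3543 - 55979) = 1/(-52436) = -1/52436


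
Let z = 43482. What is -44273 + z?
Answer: -791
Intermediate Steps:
-44273 + z = -44273 + 43482 = -791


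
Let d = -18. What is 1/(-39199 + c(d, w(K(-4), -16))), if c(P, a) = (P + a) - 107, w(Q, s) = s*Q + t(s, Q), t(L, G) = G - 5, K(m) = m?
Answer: -1/39269 ≈ -2.5465e-5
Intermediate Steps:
t(L, G) = -5 + G
w(Q, s) = -5 + Q + Q*s (w(Q, s) = s*Q + (-5 + Q) = Q*s + (-5 + Q) = -5 + Q + Q*s)
c(P, a) = -107 + P + a
1/(-39199 + c(d, w(K(-4), -16))) = 1/(-39199 + (-107 - 18 + (-5 - 4 - 4*(-16)))) = 1/(-39199 + (-107 - 18 + (-5 - 4 + 64))) = 1/(-39199 + (-107 - 18 + 55)) = 1/(-39199 - 70) = 1/(-39269) = -1/39269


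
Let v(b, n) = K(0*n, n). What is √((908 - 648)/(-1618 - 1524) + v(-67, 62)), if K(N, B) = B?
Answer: 6*√4244842/1571 ≈ 7.8688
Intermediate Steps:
v(b, n) = n
√((908 - 648)/(-1618 - 1524) + v(-67, 62)) = √((908 - 648)/(-1618 - 1524) + 62) = √(260/(-3142) + 62) = √(260*(-1/3142) + 62) = √(-130/1571 + 62) = √(97272/1571) = 6*√4244842/1571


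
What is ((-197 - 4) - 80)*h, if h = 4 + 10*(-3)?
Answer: 7306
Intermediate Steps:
h = -26 (h = 4 - 30 = -26)
((-197 - 4) - 80)*h = ((-197 - 4) - 80)*(-26) = (-201 - 80)*(-26) = -281*(-26) = 7306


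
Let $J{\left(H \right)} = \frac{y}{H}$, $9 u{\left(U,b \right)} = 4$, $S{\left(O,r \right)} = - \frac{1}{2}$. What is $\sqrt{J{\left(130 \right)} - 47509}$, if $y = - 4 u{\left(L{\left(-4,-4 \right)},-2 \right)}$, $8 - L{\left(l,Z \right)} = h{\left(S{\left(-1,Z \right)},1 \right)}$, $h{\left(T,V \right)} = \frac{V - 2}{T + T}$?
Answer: $\frac{i \sqrt{1806530245}}{195} \approx 217.97 i$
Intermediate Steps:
$S{\left(O,r \right)} = - \frac{1}{2}$ ($S{\left(O,r \right)} = \left(-1\right) \frac{1}{2} = - \frac{1}{2}$)
$h{\left(T,V \right)} = \frac{-2 + V}{2 T}$
$L{\left(l,Z \right)} = 7$ ($L{\left(l,Z \right)} = 8 - \frac{-2 + 1}{2 \left(- \frac{1}{2}\right)} = 8 - \frac{1}{2} \left(-2\right) \left(-1\right) = 8 - 1 = 7$)
$u{\left(U,b \right)} = \frac{4}{9}$ ($u{\left(U,b \right)} = \frac{1}{9} \cdot 4 = \frac{4}{9}$)
$y = - \frac{16}{9}$ ($y = \left(-4\right) \frac{4}{9} = - \frac{16}{9} \approx -1.7778$)
$J{\left(H \right)} = - \frac{16}{9 H}$
$\sqrt{J{\left(130 \right)} - 47509} = \sqrt{- \frac{16}{9 \cdot 130} - 47509} = \sqrt{\left(- \frac{16}{9}\right) \frac{1}{130} - 47509} = \sqrt{- \frac{8}{585} - 47509} = \sqrt{- \frac{27792773}{585}} = \frac{i \sqrt{1806530245}}{195}$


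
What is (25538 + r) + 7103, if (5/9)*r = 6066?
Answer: 217799/5 ≈ 43560.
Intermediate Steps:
r = 54594/5 (r = (9/5)*6066 = 54594/5 ≈ 10919.)
(25538 + r) + 7103 = (25538 + 54594/5) + 7103 = 182284/5 + 7103 = 217799/5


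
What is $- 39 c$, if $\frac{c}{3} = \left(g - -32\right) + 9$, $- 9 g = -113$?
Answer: $-6266$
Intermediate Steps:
$g = \frac{113}{9}$ ($g = \left(- \frac{1}{9}\right) \left(-113\right) = \frac{113}{9} \approx 12.556$)
$c = \frac{482}{3}$ ($c = 3 \left(\left(\frac{113}{9} - -32\right) + 9\right) = 3 \left(\left(\frac{113}{9} + 32\right) + 9\right) = 3 \left(\frac{401}{9} + 9\right) = 3 \cdot \frac{482}{9} = \frac{482}{3} \approx 160.67$)
$- 39 c = \left(-39\right) \frac{482}{3} = -6266$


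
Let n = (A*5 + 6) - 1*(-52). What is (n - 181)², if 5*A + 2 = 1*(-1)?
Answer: 15876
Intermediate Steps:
A = -⅗ (A = -⅖ + (1*(-1))/5 = -⅖ + (⅕)*(-1) = -⅖ - ⅕ = -⅗ ≈ -0.60000)
n = 55 (n = (-⅗*5 + 6) - 1*(-52) = (-3 + 6) + 52 = 3 + 52 = 55)
(n - 181)² = (55 - 181)² = (-126)² = 15876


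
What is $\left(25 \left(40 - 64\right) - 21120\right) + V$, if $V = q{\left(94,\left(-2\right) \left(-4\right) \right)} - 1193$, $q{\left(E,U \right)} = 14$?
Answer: $-22899$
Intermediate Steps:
$V = -1179$ ($V = 14 - 1193 = -1179$)
$\left(25 \left(40 - 64\right) - 21120\right) + V = \left(25 \left(40 - 64\right) - 21120\right) - 1179 = \left(25 \left(-24\right) - 21120\right) - 1179 = \left(-600 - 21120\right) - 1179 = -21720 - 1179 = -22899$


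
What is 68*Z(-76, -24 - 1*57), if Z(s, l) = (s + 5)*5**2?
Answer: -120700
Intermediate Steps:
Z(s, l) = 125 + 25*s (Z(s, l) = (5 + s)*25 = 125 + 25*s)
68*Z(-76, -24 - 1*57) = 68*(125 + 25*(-76)) = 68*(125 - 1900) = 68*(-1775) = -120700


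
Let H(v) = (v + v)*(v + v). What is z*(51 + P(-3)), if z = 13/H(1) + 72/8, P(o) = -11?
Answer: 490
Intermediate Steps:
H(v) = 4*v**2 (H(v) = (2*v)*(2*v) = 4*v**2)
z = 49/4 (z = 13/((4*1**2)) + 72/8 = 13/((4*1)) + 72*(1/8) = 13/4 + 9 = 49/4 ≈ 12.250)
z*(51 + P(-3)) = 49*(51 - 11)/4 = (49/4)*40 = 490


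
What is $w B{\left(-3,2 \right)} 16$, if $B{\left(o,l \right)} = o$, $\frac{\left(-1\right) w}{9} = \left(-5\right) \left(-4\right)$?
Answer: $8640$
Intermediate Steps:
$w = -180$ ($w = - 9 \left(\left(-5\right) \left(-4\right)\right) = \left(-9\right) 20 = -180$)
$w B{\left(-3,2 \right)} 16 = \left(-180\right) \left(-3\right) 16 = 540 \cdot 16 = 8640$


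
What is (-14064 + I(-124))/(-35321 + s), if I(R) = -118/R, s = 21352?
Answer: 871909/866078 ≈ 1.0067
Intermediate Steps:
(-14064 + I(-124))/(-35321 + s) = (-14064 - 118/(-124))/(-35321 + 21352) = (-14064 - 118*(-1/124))/(-13969) = (-14064 + 59/62)*(-1/13969) = -871909/62*(-1/13969) = 871909/866078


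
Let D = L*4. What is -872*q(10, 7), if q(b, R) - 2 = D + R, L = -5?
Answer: 9592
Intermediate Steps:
D = -20 (D = -5*4 = -20)
q(b, R) = -18 + R (q(b, R) = 2 + (-20 + R) = -18 + R)
-872*q(10, 7) = -872*(-18 + 7) = -872*(-11) = 9592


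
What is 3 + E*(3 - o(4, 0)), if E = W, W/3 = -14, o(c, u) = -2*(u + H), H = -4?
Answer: 213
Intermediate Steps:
o(c, u) = 8 - 2*u (o(c, u) = -2*(u - 4) = -2*(-4 + u) = 8 - 2*u)
W = -42 (W = 3*(-14) = -42)
E = -42
3 + E*(3 - o(4, 0)) = 3 - 42*(3 - (8 - 2*0)) = 3 - 42*(3 - (8 + 0)) = 3 - 42*(3 - 1*8) = 3 - 42*(3 - 8) = 3 - 42*(-5) = 3 + 210 = 213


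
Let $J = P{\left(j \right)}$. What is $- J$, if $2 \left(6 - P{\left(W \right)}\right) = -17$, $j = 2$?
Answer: $- \frac{29}{2} \approx -14.5$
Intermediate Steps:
$P{\left(W \right)} = \frac{29}{2}$ ($P{\left(W \right)} = 6 - - \frac{17}{2} = 6 + \frac{17}{2} = \frac{29}{2}$)
$J = \frac{29}{2} \approx 14.5$
$- J = \left(-1\right) \frac{29}{2} = - \frac{29}{2}$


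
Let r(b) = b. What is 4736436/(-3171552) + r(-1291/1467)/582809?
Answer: -337463829092645/225968006309688 ≈ -1.4934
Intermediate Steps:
4736436/(-3171552) + r(-1291/1467)/582809 = 4736436/(-3171552) - 1291/1467/582809 = 4736436*(-1/3171552) - 1291*1/1467*(1/582809) = -394703/264296 - 1291/1467*1/582809 = -394703/264296 - 1291/854980803 = -337463829092645/225968006309688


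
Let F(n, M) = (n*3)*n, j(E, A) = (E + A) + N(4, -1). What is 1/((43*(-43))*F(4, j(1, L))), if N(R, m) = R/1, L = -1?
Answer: -1/88752 ≈ -1.1267e-5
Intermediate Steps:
N(R, m) = R (N(R, m) = R*1 = R)
j(E, A) = 4 + A + E (j(E, A) = (E + A) + 4 = (A + E) + 4 = 4 + A + E)
F(n, M) = 3*n² (F(n, M) = (3*n)*n = 3*n²)
1/((43*(-43))*F(4, j(1, L))) = 1/((43*(-43))*(3*4²)) = 1/(-5547*16) = 1/(-1849*48) = 1/(-88752) = -1/88752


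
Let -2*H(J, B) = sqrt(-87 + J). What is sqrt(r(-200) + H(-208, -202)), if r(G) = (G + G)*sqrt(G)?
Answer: sqrt(2)*sqrt(I*(-sqrt(295) - 8000*sqrt(2)))/2 ≈ 53.223 - 53.223*I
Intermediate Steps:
H(J, B) = -sqrt(-87 + J)/2
r(G) = 2*G**(3/2) (r(G) = (2*G)*sqrt(G) = 2*G**(3/2))
sqrt(r(-200) + H(-208, -202)) = sqrt(2*(-200)**(3/2) - sqrt(-87 - 208)/2) = sqrt(2*(-2000*I*sqrt(2)) - I*sqrt(295)/2) = sqrt(-4000*I*sqrt(2) - I*sqrt(295)/2)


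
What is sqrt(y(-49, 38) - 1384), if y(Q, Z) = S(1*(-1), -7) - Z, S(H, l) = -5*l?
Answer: I*sqrt(1387) ≈ 37.242*I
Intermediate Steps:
y(Q, Z) = 35 - Z (y(Q, Z) = -5*(-7) - Z = 35 - Z)
sqrt(y(-49, 38) - 1384) = sqrt((35 - 1*38) - 1384) = sqrt((35 - 38) - 1384) = sqrt(-3 - 1384) = sqrt(-1387) = I*sqrt(1387)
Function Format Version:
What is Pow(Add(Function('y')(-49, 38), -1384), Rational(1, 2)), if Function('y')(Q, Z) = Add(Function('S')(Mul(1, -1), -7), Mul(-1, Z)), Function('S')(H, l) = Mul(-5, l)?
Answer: Mul(I, Pow(1387, Rational(1, 2))) ≈ Mul(37.242, I)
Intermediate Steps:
Function('y')(Q, Z) = Add(35, Mul(-1, Z)) (Function('y')(Q, Z) = Add(Mul(-5, -7), Mul(-1, Z)) = Add(35, Mul(-1, Z)))
Pow(Add(Function('y')(-49, 38), -1384), Rational(1, 2)) = Pow(Add(Add(35, Mul(-1, 38)), -1384), Rational(1, 2)) = Pow(Add(Add(35, -38), -1384), Rational(1, 2)) = Pow(Add(-3, -1384), Rational(1, 2)) = Pow(-1387, Rational(1, 2)) = Mul(I, Pow(1387, Rational(1, 2)))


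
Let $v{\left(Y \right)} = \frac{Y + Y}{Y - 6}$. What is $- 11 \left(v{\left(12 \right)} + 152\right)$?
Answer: $-1716$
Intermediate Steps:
$v{\left(Y \right)} = \frac{2 Y}{-6 + Y}$
$- 11 \left(v{\left(12 \right)} + 152\right) = - 11 \left(2 \cdot 12 \frac{1}{-6 + 12} + 152\right) = - 11 \left(2 \cdot 12 \cdot \frac{1}{6} + 152\right) = - 11 \left(4 + 152\right) = \left(-11\right) 156 = -1716$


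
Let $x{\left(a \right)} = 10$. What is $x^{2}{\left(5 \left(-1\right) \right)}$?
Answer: $100$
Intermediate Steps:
$x^{2}{\left(5 \left(-1\right) \right)} = 10^{2} = 100$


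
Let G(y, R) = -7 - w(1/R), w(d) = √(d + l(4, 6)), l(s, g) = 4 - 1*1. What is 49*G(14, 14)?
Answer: -343 - 7*√602/2 ≈ -428.88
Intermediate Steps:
l(s, g) = 3 (l(s, g) = 4 - 1 = 3)
w(d) = √(3 + d) (w(d) = √(d + 3) = √(3 + d))
G(y, R) = -7 - √(3 + 1/R)
49*G(14, 14) = 49*(-7 - √(3 + 1/14)) = 49*(-7 - √(43/14)) = 49*(-7 - √602/14) = -343 - 7*√602/2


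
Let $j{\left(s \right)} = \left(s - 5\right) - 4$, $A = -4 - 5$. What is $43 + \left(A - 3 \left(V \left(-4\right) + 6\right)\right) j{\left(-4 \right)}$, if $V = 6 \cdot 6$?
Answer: $-5222$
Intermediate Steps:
$V = 36$
$A = -9$ ($A = -4 - 5 = -9$)
$j{\left(s \right)} = -9 + s$ ($j{\left(s \right)} = \left(-5 + s\right) - 4 = -9 + s$)
$43 + \left(A - 3 \left(V \left(-4\right) + 6\right)\right) j{\left(-4 \right)} = 43 + \left(-9 - 3 \left(36 \left(-4\right) + 6\right)\right) \left(-9 - 4\right) = 43 + \left(-9 - 3 \left(-144 + 6\right)\right) \left(-13\right) = 43 + \left(-9 - -414\right) \left(-13\right) = 43 + \left(-9 + 414\right) \left(-13\right) = 43 + 405 \left(-13\right) = 43 - 5265 = -5222$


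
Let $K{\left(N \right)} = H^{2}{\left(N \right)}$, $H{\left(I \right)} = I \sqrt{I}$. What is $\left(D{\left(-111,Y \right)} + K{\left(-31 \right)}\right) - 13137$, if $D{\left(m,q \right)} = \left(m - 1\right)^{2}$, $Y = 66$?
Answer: $-30384$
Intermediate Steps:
$H{\left(I \right)} = I^{\frac{3}{2}}$
$D{\left(m,q \right)} = \left(-1 + m\right)^{2}$
$K{\left(N \right)} = N^{3}$ ($K{\left(N \right)} = \left(N^{\frac{3}{2}}\right)^{2} = N^{3}$)
$\left(D{\left(-111,Y \right)} + K{\left(-31 \right)}\right) - 13137 = \left(\left(-1 - 111\right)^{2} + \left(-31\right)^{3}\right) - 13137 = \left(\left(-112\right)^{2} - 29791\right) - 13137 = \left(12544 - 29791\right) - 13137 = -17247 - 13137 = -30384$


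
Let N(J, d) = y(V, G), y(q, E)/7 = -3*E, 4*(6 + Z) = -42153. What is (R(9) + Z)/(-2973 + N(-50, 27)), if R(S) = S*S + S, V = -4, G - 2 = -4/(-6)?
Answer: 41817/12116 ≈ 3.4514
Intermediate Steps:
Z = -42177/4 (Z = -6 + (¼)*(-42153) = -6 - 42153/4 = -42177/4 ≈ -10544.)
G = 8/3 (G = 2 - 4/(-6) = 2 - 4*(-⅙) = 2 + ⅔ = 8/3 ≈ 2.6667)
R(S) = S + S² (R(S) = S² + S = S + S²)
y(q, E) = -21*E (y(q, E) = 7*(-3*E) = -21*E)
N(J, d) = -56 (N(J, d) = -21*8/3 = -56)
(R(9) + Z)/(-2973 + N(-50, 27)) = (9*(1 + 9) - 42177/4)/(-2973 - 56) = (9*10 - 42177/4)/(-3029) = (90 - 42177/4)*(-1/3029) = -41817/4*(-1/3029) = 41817/12116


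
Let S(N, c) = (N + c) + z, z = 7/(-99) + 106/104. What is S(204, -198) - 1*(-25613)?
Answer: 131891495/5148 ≈ 25620.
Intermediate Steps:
z = 4883/5148 (z = 7*(-1/99) + 106*(1/104) = -7/99 + 53/52 = 4883/5148 ≈ 0.94852)
S(N, c) = 4883/5148 + N + c (S(N, c) = (N + c) + 4883/5148 = 4883/5148 + N + c)
S(204, -198) - 1*(-25613) = (4883/5148 + 204 - 198) - 1*(-25613) = 35771/5148 + 25613 = 131891495/5148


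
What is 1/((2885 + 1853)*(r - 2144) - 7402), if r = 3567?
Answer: 1/6734772 ≈ 1.4848e-7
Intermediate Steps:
1/((2885 + 1853)*(r - 2144) - 7402) = 1/((2885 + 1853)*(3567 - 2144) - 7402) = 1/(4738*1423 - 7402) = 1/(6742174 - 7402) = 1/6734772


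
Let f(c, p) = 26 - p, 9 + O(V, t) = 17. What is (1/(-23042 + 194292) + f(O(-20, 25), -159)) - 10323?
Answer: -1736132499/171250 ≈ -10138.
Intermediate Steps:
O(V, t) = 8 (O(V, t) = -9 + 17 = 8)
(1/(-23042 + 194292) + f(O(-20, 25), -159)) - 10323 = (1/(-23042 + 194292) + (26 - 1*(-159))) - 10323 = (1/171250 + (26 + 159)) - 10323 = (1/171250 + 185) - 10323 = 31681251/171250 - 10323 = -1736132499/171250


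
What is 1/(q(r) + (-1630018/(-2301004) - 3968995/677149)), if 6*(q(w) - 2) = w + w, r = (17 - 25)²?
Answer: 2337183836394/42490927047413 ≈ 0.055004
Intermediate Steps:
r = 64 (r = (-8)² = 64)
q(w) = 2 + w/3 (q(w) = 2 + (w + w)/6 = 2 + (2*w)/6 = 2 + w/3)
1/(q(r) + (-1630018/(-2301004) - 3968995/677149)) = 1/((2 + (⅓)*64) + (-1630018/(-2301004) - 3968995/677149)) = 1/((2 + 64/3) + (-1630018*(-1/2301004) - 3968995*1/677149)) = 1/(70/3 + (815009/1150502 - 3968995/677149)) = 1/(70/3 - 4014454156149/779061278798) = 1/(42490927047413/2337183836394) = 2337183836394/42490927047413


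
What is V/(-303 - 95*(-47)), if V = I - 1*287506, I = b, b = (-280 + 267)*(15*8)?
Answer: -144533/2081 ≈ -69.454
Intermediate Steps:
b = -1560 (b = -13*120 = -1560)
I = -1560
V = -289066 (V = -1560 - 1*287506 = -1560 - 287506 = -289066)
V/(-303 - 95*(-47)) = -289066/(-303 - 95*(-47)) = -289066/(-303 + 4465) = -289066/4162 = -289066*1/4162 = -144533/2081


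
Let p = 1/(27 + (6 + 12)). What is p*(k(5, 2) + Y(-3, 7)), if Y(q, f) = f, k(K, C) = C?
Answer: ⅕ ≈ 0.20000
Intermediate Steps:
p = 1/45 (p = 1/(27 + 18) = 1/45 ≈ 0.022222)
p*(k(5, 2) + Y(-3, 7)) = (2 + 7)/45 = (1/45)*9 = ⅕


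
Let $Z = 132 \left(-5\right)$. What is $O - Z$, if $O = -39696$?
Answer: $-39036$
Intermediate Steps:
$Z = -660$
$O - Z = -39696 - -660 = -39696 + 660 = -39036$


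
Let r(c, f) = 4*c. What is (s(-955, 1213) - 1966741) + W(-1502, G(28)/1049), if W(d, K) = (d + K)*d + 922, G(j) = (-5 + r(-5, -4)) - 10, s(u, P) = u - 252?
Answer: 303190492/1049 ≈ 2.8903e+5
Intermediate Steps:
s(u, P) = -252 + u
G(j) = -35 (G(j) = (-5 + 4*(-5)) - 10 = (-5 - 20) - 10 = -25 - 10 = -35)
W(d, K) = 922 + d*(K + d) (W(d, K) = (K + d)*d + 922 = d*(K + d) + 922 = 922 + d*(K + d))
(s(-955, 1213) - 1966741) + W(-1502, G(28)/1049) = ((-252 - 955) - 1966741) + (922 + (-1502)**2 - 35/1049*(-1502)) = (-1207 - 1966741) + (922 + 2256004 - 35*1/1049*(-1502)) = -1967948 + (922 + 2256004 - 35/1049*(-1502)) = -1967948 + (922 + 2256004 + 52570/1049) = -1967948 + 2367567944/1049 = 303190492/1049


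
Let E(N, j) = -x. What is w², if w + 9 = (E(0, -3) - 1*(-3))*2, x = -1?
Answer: 1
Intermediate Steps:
E(N, j) = 1 (E(N, j) = -1*(-1) = 1)
w = -1 (w = -9 + (1 - 1*(-3))*2 = -9 + (1 + 3)*2 = -9 + 4*2 = -9 + 8 = -1)
w² = (-1)² = 1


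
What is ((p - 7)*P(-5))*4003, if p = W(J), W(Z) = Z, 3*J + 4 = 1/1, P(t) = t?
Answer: 160120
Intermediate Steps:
J = -1 (J = -4/3 + (1/1)/3 = -4/3 + (1*1)/3 = -4/3 + (⅓)*1 = -4/3 + ⅓ = -1)
p = -1
((p - 7)*P(-5))*4003 = ((-1 - 7)*(-5))*4003 = -8*(-5)*4003 = 40*4003 = 160120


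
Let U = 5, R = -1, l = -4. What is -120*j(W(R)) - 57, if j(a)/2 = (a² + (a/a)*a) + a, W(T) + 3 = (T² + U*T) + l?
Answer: -23817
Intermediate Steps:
W(T) = -7 + T² + 5*T (W(T) = -3 + ((T² + 5*T) - 4) = -3 + (-4 + T² + 5*T) = -7 + T² + 5*T)
j(a) = 2*a² + 4*a (j(a) = 2*((a² + (a/a)*a) + a) = 2*((a² + 1*a) + a) = 2*((a² + a) + a) = 2*((a + a²) + a) = 2*(a² + 2*a) = 2*a² + 4*a)
-120*j(W(R)) - 57 = -240*(-7 + (-1)² + 5*(-1))*(2 + (-7 + (-1)² + 5*(-1))) - 57 = -240*(-7 + 1 - 5)*(2 + (-7 + 1 - 5)) - 57 = -240*(-11)*(2 - 11) - 57 = -240*(-11)*(-9) - 57 = -120*198 - 57 = -23760 - 57 = -23817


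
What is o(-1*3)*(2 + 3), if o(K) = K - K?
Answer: 0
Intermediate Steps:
o(K) = 0
o(-1*3)*(2 + 3) = 0*(2 + 3) = 0*5 = 0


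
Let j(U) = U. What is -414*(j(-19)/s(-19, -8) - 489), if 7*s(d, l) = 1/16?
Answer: 1083438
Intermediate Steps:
s(d, l) = 1/112 (s(d, l) = (⅐)/16 = (⅐)*(1/16) = 1/112)
-414*(j(-19)/s(-19, -8) - 489) = -414*(-19/1/112 - 489) = -414*(-19*112 - 489) = -414*(-2128 - 489) = -414*(-2617) = 1083438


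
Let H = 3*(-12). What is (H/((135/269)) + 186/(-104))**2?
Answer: 3288678409/608400 ≈ 5405.5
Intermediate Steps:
H = -36
(H/((135/269)) + 186/(-104))**2 = (-36/(135/269) + 186/(-104))**2 = (-36/(135*(1/269)) + 186*(-1/104))**2 = (-36/135/269 - 93/52)**2 = (-36*269/135 - 93/52)**2 = (-1076/15 - 93/52)**2 = (-57347/780)**2 = 3288678409/608400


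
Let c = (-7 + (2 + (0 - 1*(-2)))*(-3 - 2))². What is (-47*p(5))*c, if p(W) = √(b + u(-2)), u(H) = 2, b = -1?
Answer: -34263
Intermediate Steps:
p(W) = 1 (p(W) = √(-1 + 2) = √1 = 1)
c = 729 (c = (-7 + (2 + (0 + 2))*(-5))² = (-7 + (2 + 2)*(-5))² = (-7 + 4*(-5))² = (-7 - 20)² = (-27)² = 729)
(-47*p(5))*c = -47*1*729 = -47*729 = -34263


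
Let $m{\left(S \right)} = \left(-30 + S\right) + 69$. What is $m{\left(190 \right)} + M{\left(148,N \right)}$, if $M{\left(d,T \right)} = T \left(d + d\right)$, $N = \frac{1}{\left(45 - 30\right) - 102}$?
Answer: $\frac{19627}{87} \approx 225.6$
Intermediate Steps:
$N = - \frac{1}{87}$ ($N = \frac{1}{15 - 102} = \frac{1}{-87} = - \frac{1}{87} \approx -0.011494$)
$m{\left(S \right)} = 39 + S$
$M{\left(d,T \right)} = 2 T d$ ($M{\left(d,T \right)} = T 2 d = 2 T d$)
$m{\left(190 \right)} + M{\left(148,N \right)} = \left(39 + 190\right) + 2 \left(- \frac{1}{87}\right) 148 = 229 - \frac{296}{87} = \frac{19627}{87}$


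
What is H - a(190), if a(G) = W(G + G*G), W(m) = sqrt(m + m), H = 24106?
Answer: 24106 - 2*sqrt(18145) ≈ 23837.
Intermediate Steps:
W(m) = sqrt(2)*sqrt(m) (W(m) = sqrt(2*m) = sqrt(2)*sqrt(m))
a(G) = sqrt(2)*sqrt(G + G**2) (a(G) = sqrt(2)*sqrt(G + G*G) = sqrt(2)*sqrt(G + G**2))
H - a(190) = 24106 - sqrt(2)*sqrt(190*(1 + 190)) = 24106 - sqrt(2)*sqrt(190*191) = 24106 - sqrt(2)*sqrt(36290) = 24106 - 2*sqrt(18145)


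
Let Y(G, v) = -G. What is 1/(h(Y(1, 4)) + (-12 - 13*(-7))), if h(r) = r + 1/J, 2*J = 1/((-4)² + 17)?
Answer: 1/144 ≈ 0.0069444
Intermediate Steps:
J = 1/66 (J = 1/(2*((-4)² + 17)) = 1/(2*(16 + 17)) = (½)/33 = (½)*(1/33) = 1/66 ≈ 0.015152)
h(r) = 66 + r (h(r) = r + 1/(1/66) = r + 66 = 66 + r)
1/(h(Y(1, 4)) + (-12 - 13*(-7))) = 1/((66 - 1*1) + (-12 - 13*(-7))) = 1/((66 - 1) + (-12 + 91)) = 1/(65 + 79) = 1/144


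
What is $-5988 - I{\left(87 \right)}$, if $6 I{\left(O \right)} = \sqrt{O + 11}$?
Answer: $-5988 - \frac{7 \sqrt{2}}{6} \approx -5989.6$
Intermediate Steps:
$I{\left(O \right)} = \frac{\sqrt{11 + O}}{6}$ ($I{\left(O \right)} = \frac{\sqrt{O + 11}}{6} = \frac{\sqrt{11 + O}}{6}$)
$-5988 - I{\left(87 \right)} = -5988 - \frac{\sqrt{11 + 87}}{6} = -5988 - \frac{\sqrt{98}}{6} = -5988 - \frac{7 \sqrt{2}}{6}$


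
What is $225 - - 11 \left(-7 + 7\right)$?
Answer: $225$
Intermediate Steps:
$225 - - 11 \left(-7 + 7\right) = 225 - \left(-11\right) 0 = 225 - 0 = 225 + 0 = 225$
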